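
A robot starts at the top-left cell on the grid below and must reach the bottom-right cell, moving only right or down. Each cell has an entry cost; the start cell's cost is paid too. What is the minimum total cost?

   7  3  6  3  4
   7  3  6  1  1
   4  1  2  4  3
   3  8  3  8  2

One optimal route is (0,0) -> (0,1) -> (1,1) -> (2,1) -> (2,2) -> (2,3) -> (2,4) -> (3,4).
Its cost is 7 + 3 + 3 + 1 + 2 + 4 + 3 + 2 = 25.
For comparison, the top-then-right route costs 29.

25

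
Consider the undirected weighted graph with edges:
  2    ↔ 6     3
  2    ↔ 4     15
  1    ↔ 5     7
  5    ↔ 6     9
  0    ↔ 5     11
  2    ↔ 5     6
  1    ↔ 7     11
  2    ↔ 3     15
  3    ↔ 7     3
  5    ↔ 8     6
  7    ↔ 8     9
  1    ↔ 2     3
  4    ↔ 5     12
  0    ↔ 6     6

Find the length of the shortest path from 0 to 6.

6

Comparing a few candidate routes:
0 - 5 - 8 - 7 - 1 - 2 - 6: 11 + 6 + 9 + 11 + 3 + 3 = 43
0 - 6: 6
0 - 5 - 4 - 2 - 6: 11 + 12 + 15 + 3 = 41
0 - 5 - 6: 11 + 9 = 20
0 - 5 - 1 - 2 - 6: 11 + 7 + 3 + 3 = 24
0 - 5 - 2 - 6: 11 + 6 + 3 = 20
The minimum is 6.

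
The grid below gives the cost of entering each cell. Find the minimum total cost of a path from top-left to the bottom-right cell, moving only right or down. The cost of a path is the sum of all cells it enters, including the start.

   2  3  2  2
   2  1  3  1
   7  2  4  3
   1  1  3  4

15

Take [0,0]→[1,0]→[1,1]→[2,1]→[3,1]→[3,2]→[3,3] for a total of 2 + 2 + 1 + 2 + 1 + 3 + 4 = 15.
(Top row then right column would cost 17.)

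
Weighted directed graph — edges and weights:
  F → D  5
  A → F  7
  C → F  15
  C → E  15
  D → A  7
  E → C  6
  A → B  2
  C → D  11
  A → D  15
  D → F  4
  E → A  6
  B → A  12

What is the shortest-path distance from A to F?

Candidate routes:
A→D→F: 15 + 4 = 19
A→F: 7
Best route has total 7.

7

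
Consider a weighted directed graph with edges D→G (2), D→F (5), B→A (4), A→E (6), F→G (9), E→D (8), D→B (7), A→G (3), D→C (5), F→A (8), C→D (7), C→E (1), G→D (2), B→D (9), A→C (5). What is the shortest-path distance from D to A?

Paths from D to A:
D -> B -> A: 7 + 4 = 11
D -> F -> A: 5 + 8 = 13
Shortest: 11.

11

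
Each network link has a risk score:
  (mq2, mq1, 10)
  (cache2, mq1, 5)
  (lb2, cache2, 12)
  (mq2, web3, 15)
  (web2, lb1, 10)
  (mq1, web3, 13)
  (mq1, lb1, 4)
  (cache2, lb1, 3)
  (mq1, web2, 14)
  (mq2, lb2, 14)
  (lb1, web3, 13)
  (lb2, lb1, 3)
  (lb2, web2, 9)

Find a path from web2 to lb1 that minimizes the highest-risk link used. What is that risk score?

Checking several routes:
web2 → lb2 → cache2 → mq1 → lb1: max(9, 12, 5, 4) = 12
web2 → lb2 → cache2 → lb1: max(9, 12, 3) = 12
web2 → lb2 → mq2 → mq1 → lb1: max(9, 14, 10, 4) = 14
web2 → lb1: max(10) = 10
web2 → lb2 → cache2 → mq1 → web3 → lb1: max(9, 12, 5, 13, 13) = 13
web2 → lb2 → lb1: max(9, 3) = 9
Smallest bottleneck: 9.

9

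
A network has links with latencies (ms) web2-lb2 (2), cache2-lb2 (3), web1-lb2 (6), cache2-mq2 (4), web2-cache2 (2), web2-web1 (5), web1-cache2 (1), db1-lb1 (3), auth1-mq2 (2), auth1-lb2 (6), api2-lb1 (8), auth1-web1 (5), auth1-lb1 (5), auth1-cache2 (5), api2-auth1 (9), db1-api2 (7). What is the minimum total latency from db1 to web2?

15

Checking several routes:
db1-lb1-auth1-cache2-web2: 3 + 5 + 5 + 2 = 15
db1-lb1-auth1-lb2-web2: 3 + 5 + 6 + 2 = 16
db1-lb1-auth1-web1-cache2-web2: 3 + 5 + 5 + 1 + 2 = 16
The minimum is 15 ms.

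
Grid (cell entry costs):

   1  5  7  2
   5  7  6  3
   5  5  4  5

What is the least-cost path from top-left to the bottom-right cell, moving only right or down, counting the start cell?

One optimal route is r0c0 r0c1 r0c2 r0c3 r1c3 r2c3.
Its cost is 1 + 5 + 7 + 2 + 3 + 5 = 23.

23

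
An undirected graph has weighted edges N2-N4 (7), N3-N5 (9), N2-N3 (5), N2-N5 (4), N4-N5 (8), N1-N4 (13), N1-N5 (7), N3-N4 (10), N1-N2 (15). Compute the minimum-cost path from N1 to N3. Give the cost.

A few of the N1→N3 routes:
N1 - N5 - N3: 7 + 9 = 16
N1 - N4 - N3: 13 + 10 = 23
N1 - N2 - N3: 15 + 5 = 20
N1 - N5 - N2 - N3: 7 + 4 + 5 = 16
Shortest: 16.

16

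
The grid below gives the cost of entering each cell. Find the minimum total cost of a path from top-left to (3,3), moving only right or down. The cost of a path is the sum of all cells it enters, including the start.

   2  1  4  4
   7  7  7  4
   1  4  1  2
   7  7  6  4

21

Take r0c0→r0c1→r0c2→r0c3→r1c3→r2c3→r3c3 for a total of 2 + 1 + 4 + 4 + 4 + 2 + 4 = 21.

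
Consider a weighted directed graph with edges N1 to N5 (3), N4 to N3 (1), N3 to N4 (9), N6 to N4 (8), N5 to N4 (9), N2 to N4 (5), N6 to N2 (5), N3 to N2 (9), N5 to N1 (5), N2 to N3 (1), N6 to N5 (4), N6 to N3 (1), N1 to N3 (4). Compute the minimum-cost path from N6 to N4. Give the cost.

A few of the N6→N4 routes:
N6-N2-N4: 5 + 5 = 10
N6-N3-N4: 1 + 9 = 10
N6-N4: 8
The minimum is 8.

8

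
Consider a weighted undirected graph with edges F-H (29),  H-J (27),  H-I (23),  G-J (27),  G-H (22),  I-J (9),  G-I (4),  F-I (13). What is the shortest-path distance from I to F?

13

Comparing a few candidate routes:
I → H → F: 23 + 29 = 52
I → G → H → F: 4 + 22 + 29 = 55
I → F: 13
Best route has total 13.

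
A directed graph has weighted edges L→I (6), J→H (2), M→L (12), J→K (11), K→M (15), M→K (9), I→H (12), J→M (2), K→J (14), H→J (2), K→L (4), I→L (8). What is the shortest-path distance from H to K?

13

Routes from H to K:
H → J → M → K: 2 + 2 + 9 = 13
H → J → K: 2 + 11 = 13
Best route has total 13.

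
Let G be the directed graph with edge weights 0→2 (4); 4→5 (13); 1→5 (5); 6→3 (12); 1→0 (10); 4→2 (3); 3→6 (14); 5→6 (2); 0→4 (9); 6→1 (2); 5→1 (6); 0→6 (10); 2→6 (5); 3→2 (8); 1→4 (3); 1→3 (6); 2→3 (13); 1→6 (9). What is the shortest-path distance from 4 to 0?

20

Routes from 4 to 0:
4 -> 2 -> 6 -> 1 -> 0: 3 + 5 + 2 + 10 = 20
4 -> 5 -> 6 -> 1 -> 0: 13 + 2 + 2 + 10 = 27
4 -> 5 -> 1 -> 0: 13 + 6 + 10 = 29
4 -> 2 -> 3 -> 6 -> 1 -> 0: 3 + 13 + 14 + 2 + 10 = 42
The minimum is 20.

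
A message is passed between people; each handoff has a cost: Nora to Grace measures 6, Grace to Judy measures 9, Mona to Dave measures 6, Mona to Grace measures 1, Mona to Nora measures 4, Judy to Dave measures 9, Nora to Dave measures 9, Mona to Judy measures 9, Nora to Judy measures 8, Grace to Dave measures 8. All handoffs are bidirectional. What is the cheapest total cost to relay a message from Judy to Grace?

9

Some routes from Judy to Grace:
Judy - Grace: 9
Judy - Nora - Mona - Grace: 8 + 4 + 1 = 13
Judy - Mona - Grace: 9 + 1 = 10
Best route has total 9.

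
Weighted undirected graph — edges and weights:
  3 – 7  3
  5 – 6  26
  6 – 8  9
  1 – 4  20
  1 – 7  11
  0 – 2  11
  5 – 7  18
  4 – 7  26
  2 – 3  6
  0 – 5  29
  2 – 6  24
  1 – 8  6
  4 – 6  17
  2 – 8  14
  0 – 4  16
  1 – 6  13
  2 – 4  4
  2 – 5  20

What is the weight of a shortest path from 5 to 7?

18

Checking several routes:
5 → 6 → 1 → 7: 26 + 13 + 11 = 50
5 → 0 → 2 → 3 → 7: 29 + 11 + 6 + 3 = 49
5 → 2 → 3 → 7: 20 + 6 + 3 = 29
5 → 7: 18
The minimum is 18.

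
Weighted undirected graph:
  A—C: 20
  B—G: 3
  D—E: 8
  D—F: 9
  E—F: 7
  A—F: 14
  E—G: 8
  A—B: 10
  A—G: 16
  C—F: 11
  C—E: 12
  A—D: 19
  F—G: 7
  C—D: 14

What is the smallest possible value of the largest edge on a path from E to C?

11

Some routes from E to C:
E → D → F → C: max(8, 9, 11) = 11
E → F → C: max(7, 11) = 11
E → G → F → C: max(8, 7, 11) = 11
The minimum achievable maximum is 11.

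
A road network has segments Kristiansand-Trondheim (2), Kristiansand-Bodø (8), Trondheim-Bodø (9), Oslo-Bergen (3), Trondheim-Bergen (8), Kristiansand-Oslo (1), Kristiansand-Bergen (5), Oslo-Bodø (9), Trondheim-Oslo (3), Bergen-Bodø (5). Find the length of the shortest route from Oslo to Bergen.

A few of the Oslo→Bergen routes:
Oslo-Kristiansand-Bergen: 1 + 5 = 6
Oslo-Bergen: 3
Oslo-Kristiansand-Trondheim-Bergen: 1 + 2 + 8 = 11
Oslo-Trondheim-Kristiansand-Bergen: 3 + 2 + 5 = 10
Oslo-Trondheim-Bergen: 3 + 8 = 11
Best route has total 3.

3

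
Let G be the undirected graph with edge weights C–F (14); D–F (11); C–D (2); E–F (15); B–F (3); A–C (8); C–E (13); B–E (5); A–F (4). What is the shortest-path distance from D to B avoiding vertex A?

A few of the D→B routes:
D -> F -> B: 11 + 3 = 14
D -> F -> E -> B: 11 + 15 + 5 = 31
D -> C -> E -> B: 2 + 13 + 5 = 20
D -> C -> F -> B: 2 + 14 + 3 = 19
Best route has total 14.

14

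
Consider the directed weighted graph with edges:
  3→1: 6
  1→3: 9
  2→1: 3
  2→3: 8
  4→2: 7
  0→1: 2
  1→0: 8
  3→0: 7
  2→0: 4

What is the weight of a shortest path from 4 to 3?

15

Paths from 4 to 3:
4 → 2 → 0 → 1 → 3: 7 + 4 + 2 + 9 = 22
4 → 2 → 3: 7 + 8 = 15
4 → 2 → 1 → 3: 7 + 3 + 9 = 19
The minimum is 15.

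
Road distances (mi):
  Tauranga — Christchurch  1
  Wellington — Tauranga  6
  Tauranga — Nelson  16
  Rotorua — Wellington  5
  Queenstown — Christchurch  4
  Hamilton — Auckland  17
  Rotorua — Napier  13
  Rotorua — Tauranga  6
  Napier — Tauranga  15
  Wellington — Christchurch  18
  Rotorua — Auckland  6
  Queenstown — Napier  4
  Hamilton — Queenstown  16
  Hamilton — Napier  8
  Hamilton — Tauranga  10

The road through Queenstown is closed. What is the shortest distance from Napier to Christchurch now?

A few of the Napier→Christchurch routes:
Napier → Rotorua → Wellington → Tauranga → Christchurch: 13 + 5 + 6 + 1 = 25
Napier → Hamilton → Auckland → Rotorua → Tauranga → Christchurch: 8 + 17 + 6 + 6 + 1 = 38
Napier → Hamilton → Tauranga → Christchurch: 8 + 10 + 1 = 19
Napier → Rotorua → Tauranga → Christchurch: 13 + 6 + 1 = 20
Napier → Tauranga → Christchurch: 15 + 1 = 16
Napier → Rotorua → Wellington → Christchurch: 13 + 5 + 18 = 36
Best route has total 16 mi.

16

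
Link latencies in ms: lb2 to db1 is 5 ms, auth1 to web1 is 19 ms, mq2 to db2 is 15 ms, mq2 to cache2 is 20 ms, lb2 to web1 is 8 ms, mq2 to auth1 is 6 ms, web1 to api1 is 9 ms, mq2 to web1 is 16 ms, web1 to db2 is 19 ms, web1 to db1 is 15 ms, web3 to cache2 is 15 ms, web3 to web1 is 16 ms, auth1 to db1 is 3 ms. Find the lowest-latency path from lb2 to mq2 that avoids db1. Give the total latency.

Routes from lb2 to mq2 avoiding db1:
lb2 → web1 → web3 → cache2 → mq2: 8 + 16 + 15 + 20 = 59
lb2 → web1 → mq2: 8 + 16 = 24
lb2 → web1 → db2 → mq2: 8 + 19 + 15 = 42
lb2 → web1 → auth1 → mq2: 8 + 19 + 6 = 33
The minimum is 24 ms.

24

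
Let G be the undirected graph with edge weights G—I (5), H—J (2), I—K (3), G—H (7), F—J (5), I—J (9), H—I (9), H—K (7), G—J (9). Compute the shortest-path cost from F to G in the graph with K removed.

14

Checking several routes:
F-J-I-G: 5 + 9 + 5 = 19
F-J-H-G: 5 + 2 + 7 = 14
F-J-G: 5 + 9 = 14
Shortest: 14.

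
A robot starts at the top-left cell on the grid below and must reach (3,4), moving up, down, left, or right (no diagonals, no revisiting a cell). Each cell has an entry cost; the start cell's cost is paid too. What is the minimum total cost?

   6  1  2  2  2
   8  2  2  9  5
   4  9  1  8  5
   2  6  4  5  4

25

Cheapest: (0,0)→(0,1)→(0,2)→(1,2)→(2,2)→(3,2)→(3,3)→(3,4)
  6 + 1 + 2 + 2 + 1 + 4 + 5 + 4 = 25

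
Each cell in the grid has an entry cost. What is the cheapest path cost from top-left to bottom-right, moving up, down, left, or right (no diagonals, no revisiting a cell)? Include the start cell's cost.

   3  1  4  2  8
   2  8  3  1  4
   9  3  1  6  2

17

Best path: (0,0) → (0,1) → (0,2) → (0,3) → (1,3) → (1,4) → (2,4)
Cost: 3 + 1 + 4 + 2 + 1 + 4 + 2 = 17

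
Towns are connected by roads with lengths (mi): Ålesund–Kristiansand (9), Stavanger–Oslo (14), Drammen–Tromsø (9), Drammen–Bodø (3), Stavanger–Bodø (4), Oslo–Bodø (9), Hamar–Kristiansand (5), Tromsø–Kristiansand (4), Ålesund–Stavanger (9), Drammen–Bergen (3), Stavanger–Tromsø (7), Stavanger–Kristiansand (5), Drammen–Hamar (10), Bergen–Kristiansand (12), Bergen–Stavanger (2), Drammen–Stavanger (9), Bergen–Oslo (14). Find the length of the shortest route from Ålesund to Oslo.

Checking several routes:
Ålesund → Stavanger → Bodø → Oslo: 9 + 4 + 9 = 22
Ålesund → Stavanger → Bergen → Oslo: 9 + 2 + 14 = 25
Ålesund → Stavanger → Oslo: 9 + 14 = 23
Ålesund → Kristiansand → Stavanger → Bodø → Oslo: 9 + 5 + 4 + 9 = 27
Ålesund → Kristiansand → Stavanger → Oslo: 9 + 5 + 14 = 28
Ålesund → Stavanger → Bergen → Drammen → Bodø → Oslo: 9 + 2 + 3 + 3 + 9 = 26
Best route has total 22 mi.

22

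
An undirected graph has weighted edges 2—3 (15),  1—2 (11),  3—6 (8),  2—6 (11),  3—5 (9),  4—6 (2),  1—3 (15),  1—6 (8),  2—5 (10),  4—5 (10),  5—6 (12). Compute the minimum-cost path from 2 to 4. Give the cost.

13

Some routes from 2 to 4:
2 -> 5 -> 3 -> 6 -> 4: 10 + 9 + 8 + 2 = 29
2 -> 5 -> 4: 10 + 10 = 20
2 -> 5 -> 6 -> 4: 10 + 12 + 2 = 24
2 -> 3 -> 6 -> 4: 15 + 8 + 2 = 25
2 -> 6 -> 4: 11 + 2 = 13
2 -> 1 -> 6 -> 4: 11 + 8 + 2 = 21
Best route has total 13.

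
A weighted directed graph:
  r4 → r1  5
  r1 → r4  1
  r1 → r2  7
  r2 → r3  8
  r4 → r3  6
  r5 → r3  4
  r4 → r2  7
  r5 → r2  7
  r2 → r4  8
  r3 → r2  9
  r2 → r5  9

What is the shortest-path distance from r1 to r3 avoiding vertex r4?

15

Paths from r1 to r3 avoiding r4:
r1 -> r2 -> r3: 7 + 8 = 15
r1 -> r2 -> r5 -> r3: 7 + 9 + 4 = 20
The minimum is 15.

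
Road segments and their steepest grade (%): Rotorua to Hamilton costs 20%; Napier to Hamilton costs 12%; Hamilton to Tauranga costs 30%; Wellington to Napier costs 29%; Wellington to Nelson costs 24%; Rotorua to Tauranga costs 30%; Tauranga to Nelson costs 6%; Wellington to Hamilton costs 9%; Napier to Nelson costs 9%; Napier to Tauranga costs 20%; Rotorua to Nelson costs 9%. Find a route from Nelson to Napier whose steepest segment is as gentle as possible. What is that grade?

9

Some routes from Nelson to Napier:
Nelson - Napier: max(9) = 9
Nelson - Wellington - Hamilton - Napier: max(24, 9, 12) = 24
Nelson - Tauranga - Napier: max(6, 20) = 20
Nelson - Rotorua - Hamilton - Napier: max(9, 20, 12) = 20
Best route has worst link 9%.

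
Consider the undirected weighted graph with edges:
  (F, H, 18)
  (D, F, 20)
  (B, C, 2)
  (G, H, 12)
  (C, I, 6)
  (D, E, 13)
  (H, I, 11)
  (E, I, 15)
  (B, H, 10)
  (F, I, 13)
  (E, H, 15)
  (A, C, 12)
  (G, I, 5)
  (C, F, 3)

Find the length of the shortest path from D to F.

20

Some routes from D to F:
D→F: 20
D→E→H→B→C→F: 13 + 15 + 10 + 2 + 3 = 43
D→E→I→F: 13 + 15 + 13 = 41
D→E→H→F: 13 + 15 + 18 = 46
D→E→I→C→F: 13 + 15 + 6 + 3 = 37
Best route has total 20.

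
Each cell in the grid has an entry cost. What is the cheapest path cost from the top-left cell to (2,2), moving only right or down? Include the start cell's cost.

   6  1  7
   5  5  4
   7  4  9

25

Cheapest: r0c0 -> r0c1 -> r1c1 -> r1c2 -> r2c2
  6 + 1 + 5 + 4 + 9 = 25
(Top row then right column would cost 27.)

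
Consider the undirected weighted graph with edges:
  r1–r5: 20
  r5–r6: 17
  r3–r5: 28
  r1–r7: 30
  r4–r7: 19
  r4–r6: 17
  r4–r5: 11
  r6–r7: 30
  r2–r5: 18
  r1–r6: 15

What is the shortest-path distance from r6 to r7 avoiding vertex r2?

Checking several routes:
r6-r5-r4-r7: 17 + 11 + 19 = 47
r6-r4-r7: 17 + 19 = 36
r6-r1-r5-r4-r7: 15 + 20 + 11 + 19 = 65
r6-r7: 30
r6-r5-r1-r7: 17 + 20 + 30 = 67
r6-r1-r7: 15 + 30 = 45
Best route has total 30.

30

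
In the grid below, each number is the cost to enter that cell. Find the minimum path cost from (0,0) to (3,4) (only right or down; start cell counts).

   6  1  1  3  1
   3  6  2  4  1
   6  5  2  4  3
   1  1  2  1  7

Take r0c0→r0c1→r0c2→r1c2→r2c2→r3c2→r3c3→r3c4 for a total of 6 + 1 + 1 + 2 + 2 + 2 + 1 + 7 = 22.

22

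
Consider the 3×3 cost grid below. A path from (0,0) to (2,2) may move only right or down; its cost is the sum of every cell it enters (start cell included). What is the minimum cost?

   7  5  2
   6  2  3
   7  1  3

18

Best path: [0,0]→[0,1]→[1,1]→[2,1]→[2,2]
Cost: 7 + 5 + 2 + 1 + 3 = 18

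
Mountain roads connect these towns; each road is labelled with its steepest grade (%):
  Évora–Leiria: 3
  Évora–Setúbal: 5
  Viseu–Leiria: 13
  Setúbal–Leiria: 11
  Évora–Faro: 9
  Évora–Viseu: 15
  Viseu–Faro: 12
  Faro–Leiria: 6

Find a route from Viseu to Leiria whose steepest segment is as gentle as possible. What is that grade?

12

Comparing a few candidate routes:
Viseu→Faro→Évora→Leiria: max(12, 9, 3) = 12
Viseu→Leiria: max(13) = 13
Viseu→Faro→Leiria: max(12, 6) = 12
Viseu→Évora→Setúbal→Leiria: max(15, 5, 11) = 15
Viseu→Faro→Évora→Setúbal→Leiria: max(12, 9, 5, 11) = 12
Viseu→Évora→Leiria: max(15, 3) = 15
The minimum achievable maximum is 12%.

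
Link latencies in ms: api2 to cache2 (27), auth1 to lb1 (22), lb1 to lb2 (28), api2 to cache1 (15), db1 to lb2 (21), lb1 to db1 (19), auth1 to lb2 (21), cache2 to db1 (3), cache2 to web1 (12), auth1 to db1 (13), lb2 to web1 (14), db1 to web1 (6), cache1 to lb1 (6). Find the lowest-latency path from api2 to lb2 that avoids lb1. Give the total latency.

Some routes from api2 to lb2 avoiding lb1:
api2 - cache2 - web1 - db1 - lb2: 27 + 12 + 6 + 21 = 66
api2 - cache2 - db1 - auth1 - lb2: 27 + 3 + 13 + 21 = 64
api2 - cache2 - web1 - lb2: 27 + 12 + 14 = 53
api2 - cache2 - db1 - web1 - lb2: 27 + 3 + 6 + 14 = 50
api2 - cache2 - db1 - lb2: 27 + 3 + 21 = 51
Shortest: 50 ms.

50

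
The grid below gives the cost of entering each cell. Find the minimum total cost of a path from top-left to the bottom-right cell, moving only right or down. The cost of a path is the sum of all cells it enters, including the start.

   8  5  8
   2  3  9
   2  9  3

24

Path (0,0) → (1,0) → (2,0) → (2,1) → (2,2): 8 + 2 + 2 + 9 + 3 = 24.
For comparison, the top-then-right route costs 33.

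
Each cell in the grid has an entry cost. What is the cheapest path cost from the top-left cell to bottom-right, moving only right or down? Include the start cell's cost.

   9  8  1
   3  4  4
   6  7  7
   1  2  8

29

Take r0c0 r1c0 r2c0 r3c0 r3c1 r3c2 for a total of 9 + 3 + 6 + 1 + 2 + 8 = 29.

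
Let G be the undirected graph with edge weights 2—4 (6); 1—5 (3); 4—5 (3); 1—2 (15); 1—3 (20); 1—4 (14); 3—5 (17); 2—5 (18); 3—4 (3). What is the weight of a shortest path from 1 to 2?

A few of the 1→2 routes:
1 - 5 - 4 - 2: 3 + 3 + 6 = 12
1 - 5 - 2: 3 + 18 = 21
1 - 4 - 2: 14 + 6 = 20
1 - 2: 15
Shortest: 12.

12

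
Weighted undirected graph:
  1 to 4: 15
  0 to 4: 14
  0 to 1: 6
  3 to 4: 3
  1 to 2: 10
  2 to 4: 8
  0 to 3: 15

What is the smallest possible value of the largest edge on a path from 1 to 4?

10

Routes from 1 to 4:
1-0-4: max(6, 14) = 14
1-0-3-4: max(6, 15, 3) = 15
1-4: max(15) = 15
1-2-4: max(10, 8) = 10
Smallest bottleneck: 10.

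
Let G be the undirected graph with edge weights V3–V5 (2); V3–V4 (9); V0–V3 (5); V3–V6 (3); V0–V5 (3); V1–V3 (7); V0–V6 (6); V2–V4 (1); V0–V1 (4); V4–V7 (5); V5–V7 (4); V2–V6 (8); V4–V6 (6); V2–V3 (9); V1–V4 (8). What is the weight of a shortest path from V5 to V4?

9

Some routes from V5 to V4:
V5-V3-V6-V4: 2 + 3 + 6 = 11
V5-V7-V4: 4 + 5 = 9
V5-V3-V4: 2 + 9 = 11
V5-V3-V2-V4: 2 + 9 + 1 = 12
Best route has total 9.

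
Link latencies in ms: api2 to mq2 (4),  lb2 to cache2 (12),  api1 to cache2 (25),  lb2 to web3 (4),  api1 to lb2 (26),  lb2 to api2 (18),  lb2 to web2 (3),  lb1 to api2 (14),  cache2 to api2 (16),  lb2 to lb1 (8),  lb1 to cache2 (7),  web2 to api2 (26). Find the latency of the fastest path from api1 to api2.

Comparing a few candidate routes:
api1→lb2→api2: 26 + 18 = 44
api1→cache2→lb1→api2: 25 + 7 + 14 = 46
api1→lb2→lb1→api2: 26 + 8 + 14 = 48
api1→cache2→api2: 25 + 16 = 41
The minimum is 41 ms.

41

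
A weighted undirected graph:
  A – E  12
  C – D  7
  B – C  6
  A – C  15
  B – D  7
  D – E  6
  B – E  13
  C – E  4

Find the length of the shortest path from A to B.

Checking several routes:
A-C-B: 15 + 6 = 21
A-C-D-B: 15 + 7 + 7 = 29
A-E-D-B: 12 + 6 + 7 = 25
A-E-B: 12 + 13 = 25
A-E-C-D-B: 12 + 4 + 7 + 7 = 30
A-E-C-B: 12 + 4 + 6 = 22
Best route has total 21.

21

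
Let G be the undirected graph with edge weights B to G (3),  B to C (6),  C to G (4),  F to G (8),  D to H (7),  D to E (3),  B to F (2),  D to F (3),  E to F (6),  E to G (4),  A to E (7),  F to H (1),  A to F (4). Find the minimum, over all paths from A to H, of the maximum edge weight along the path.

4

Comparing a few candidate routes:
A-F-B-C-G-E-D-H: max(4, 2, 6, 4, 4, 3, 7) = 7
A-F-D-H: max(4, 3, 7) = 7
A-F-H: max(4, 1) = 4
Best route has worst link 4.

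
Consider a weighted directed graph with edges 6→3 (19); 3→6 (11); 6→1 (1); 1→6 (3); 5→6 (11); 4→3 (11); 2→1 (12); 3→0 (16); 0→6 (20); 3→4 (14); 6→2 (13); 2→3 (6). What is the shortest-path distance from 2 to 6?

15

Candidate routes:
2 -> 3 -> 6: 6 + 11 = 17
2 -> 1 -> 6: 12 + 3 = 15
2 -> 3 -> 0 -> 6: 6 + 16 + 20 = 42
The minimum is 15.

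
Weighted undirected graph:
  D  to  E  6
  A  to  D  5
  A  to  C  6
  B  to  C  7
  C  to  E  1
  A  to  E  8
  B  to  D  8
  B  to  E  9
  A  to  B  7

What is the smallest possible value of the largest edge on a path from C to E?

1

Some routes from C to E:
C→B→D→A→E: max(7, 8, 5, 8) = 8
C→B→A→D→E: max(7, 7, 5, 6) = 7
C→A→D→E: max(6, 5, 6) = 6
C→E: max(1) = 1
Best route has worst link 1.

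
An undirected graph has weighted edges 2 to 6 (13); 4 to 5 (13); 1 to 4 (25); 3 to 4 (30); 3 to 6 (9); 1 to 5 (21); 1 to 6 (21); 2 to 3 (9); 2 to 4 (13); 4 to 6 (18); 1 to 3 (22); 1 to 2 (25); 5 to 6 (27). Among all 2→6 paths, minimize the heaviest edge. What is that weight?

9

Checking several routes:
2→4→6: max(13, 18) = 18
2→6: max(13) = 13
2→3→6: max(9, 9) = 9
Best route has worst link 9.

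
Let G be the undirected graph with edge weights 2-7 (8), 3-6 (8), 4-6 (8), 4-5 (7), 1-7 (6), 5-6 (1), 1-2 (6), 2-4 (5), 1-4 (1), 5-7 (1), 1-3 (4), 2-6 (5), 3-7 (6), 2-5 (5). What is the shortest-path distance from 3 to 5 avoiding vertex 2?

Some routes from 3 to 5 avoiding 2:
3→7→5: 6 + 1 = 7
3→1→7→5: 4 + 6 + 1 = 11
3→6→5: 8 + 1 = 9
3→1→4→5: 4 + 1 + 7 = 12
The minimum is 7.

7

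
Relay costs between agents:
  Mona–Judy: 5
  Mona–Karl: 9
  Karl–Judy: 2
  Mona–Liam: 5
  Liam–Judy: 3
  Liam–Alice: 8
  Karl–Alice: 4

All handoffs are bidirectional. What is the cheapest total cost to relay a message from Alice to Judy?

Comparing a few candidate routes:
Alice→Liam→Mona→Judy: 8 + 5 + 5 = 18
Alice→Karl→Judy: 4 + 2 = 6
Alice→Liam→Judy: 8 + 3 = 11
Alice→Karl→Mona→Judy: 4 + 9 + 5 = 18
Best route has total 6.

6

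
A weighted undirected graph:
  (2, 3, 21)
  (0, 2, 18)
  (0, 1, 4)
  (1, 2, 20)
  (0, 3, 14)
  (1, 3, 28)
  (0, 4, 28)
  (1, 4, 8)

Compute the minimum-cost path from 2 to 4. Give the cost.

28

Comparing a few candidate routes:
2→0→4: 18 + 28 = 46
2→0→1→4: 18 + 4 + 8 = 30
2→1→0→4: 20 + 4 + 28 = 52
2→1→4: 20 + 8 = 28
2→3→0→1→4: 21 + 14 + 4 + 8 = 47
2→3→1→4: 21 + 28 + 8 = 57
The minimum is 28.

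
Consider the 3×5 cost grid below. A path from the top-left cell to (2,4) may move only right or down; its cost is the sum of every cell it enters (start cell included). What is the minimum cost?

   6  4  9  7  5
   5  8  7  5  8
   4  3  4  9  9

One optimal route is [0,0] → [1,0] → [2,0] → [2,1] → [2,2] → [2,3] → [2,4].
Its cost is 6 + 5 + 4 + 3 + 4 + 9 + 9 = 40.
(Top row then right column would cost 48.)

40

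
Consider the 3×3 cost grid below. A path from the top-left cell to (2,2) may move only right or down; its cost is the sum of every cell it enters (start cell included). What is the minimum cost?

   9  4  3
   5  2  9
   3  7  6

One optimal route is (0,0)→(0,1)→(1,1)→(2,1)→(2,2).
Its cost is 9 + 4 + 2 + 7 + 6 = 28.
For comparison, the top-then-right route costs 31.

28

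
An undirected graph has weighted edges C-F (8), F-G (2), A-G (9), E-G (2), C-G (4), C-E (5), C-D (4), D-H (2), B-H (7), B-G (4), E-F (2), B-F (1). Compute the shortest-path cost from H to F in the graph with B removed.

Comparing a few candidate routes:
H→D→C→E→F: 2 + 4 + 5 + 2 = 13
H→D→C→G→E→F: 2 + 4 + 4 + 2 + 2 = 14
H→D→C→F: 2 + 4 + 8 = 14
H→D→C→G→F: 2 + 4 + 4 + 2 = 12
Best route has total 12.

12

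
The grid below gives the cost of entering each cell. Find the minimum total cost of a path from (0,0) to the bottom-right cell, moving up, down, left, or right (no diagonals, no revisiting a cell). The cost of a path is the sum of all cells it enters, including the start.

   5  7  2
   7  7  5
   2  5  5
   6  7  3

27

Path (0,0) (0,1) (0,2) (1,2) (2,2) (3,2): 5 + 7 + 2 + 5 + 5 + 3 = 27.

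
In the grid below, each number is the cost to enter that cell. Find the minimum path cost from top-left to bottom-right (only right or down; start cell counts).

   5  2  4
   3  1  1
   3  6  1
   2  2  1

One optimal route is (0,0) -> (0,1) -> (1,1) -> (1,2) -> (2,2) -> (3,2).
Its cost is 5 + 2 + 1 + 1 + 1 + 1 = 11.
(Top row then right column would cost 14.)

11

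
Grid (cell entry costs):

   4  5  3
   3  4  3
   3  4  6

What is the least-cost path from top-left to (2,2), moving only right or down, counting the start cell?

20

One optimal route is [0,0] → [1,0] → [1,1] → [1,2] → [2,2].
Its cost is 4 + 3 + 4 + 3 + 6 = 20.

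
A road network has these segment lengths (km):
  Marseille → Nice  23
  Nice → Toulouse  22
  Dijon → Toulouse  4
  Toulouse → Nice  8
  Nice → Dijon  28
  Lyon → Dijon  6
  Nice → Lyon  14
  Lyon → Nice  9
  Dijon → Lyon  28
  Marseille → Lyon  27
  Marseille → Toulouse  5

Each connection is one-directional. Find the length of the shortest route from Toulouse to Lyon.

Routes from Toulouse to Lyon:
Toulouse-Nice-Dijon-Lyon: 8 + 28 + 28 = 64
Toulouse-Nice-Lyon: 8 + 14 = 22
Best route has total 22 km.

22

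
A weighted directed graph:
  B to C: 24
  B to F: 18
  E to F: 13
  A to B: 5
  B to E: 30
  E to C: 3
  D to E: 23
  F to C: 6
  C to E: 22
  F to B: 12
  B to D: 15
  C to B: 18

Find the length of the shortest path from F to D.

Routes from F to D:
F - B - D: 12 + 15 = 27
F - C - B - D: 6 + 18 + 15 = 39
Shortest: 27.

27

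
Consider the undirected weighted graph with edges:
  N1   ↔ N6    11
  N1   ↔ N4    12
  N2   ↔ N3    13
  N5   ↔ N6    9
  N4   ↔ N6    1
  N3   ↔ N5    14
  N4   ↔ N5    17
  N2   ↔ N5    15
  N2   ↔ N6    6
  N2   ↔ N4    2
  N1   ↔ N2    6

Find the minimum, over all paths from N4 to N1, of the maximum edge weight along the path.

Comparing a few candidate routes:
N4 → N2 → N1: max(2, 6) = 6
N4 → N6 → N1: max(1, 11) = 11
N4 → N6 → N2 → N1: max(1, 6, 6) = 6
Smallest bottleneck: 6.

6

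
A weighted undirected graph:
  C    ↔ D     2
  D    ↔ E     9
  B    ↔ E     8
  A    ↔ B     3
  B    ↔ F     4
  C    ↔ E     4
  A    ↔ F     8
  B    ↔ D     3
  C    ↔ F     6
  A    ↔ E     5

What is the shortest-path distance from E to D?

Some routes from E to D:
E - A - B - D: 5 + 3 + 3 = 11
E - D: 9
E - C - D: 4 + 2 = 6
E - B - D: 8 + 3 = 11
The minimum is 6.

6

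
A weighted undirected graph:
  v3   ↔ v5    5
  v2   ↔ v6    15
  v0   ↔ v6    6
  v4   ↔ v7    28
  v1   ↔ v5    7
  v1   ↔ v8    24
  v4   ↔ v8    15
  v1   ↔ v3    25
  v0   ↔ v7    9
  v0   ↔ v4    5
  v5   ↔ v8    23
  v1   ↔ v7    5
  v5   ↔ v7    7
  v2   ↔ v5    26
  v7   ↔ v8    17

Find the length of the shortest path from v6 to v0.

6

A few of the v6→v0 routes:
v6→v0: 6
v6→v2→v5→v1→v7→v0: 15 + 26 + 7 + 5 + 9 = 62
v6→v2→v5→v7→v0: 15 + 26 + 7 + 9 = 57
v6→v2→v5→v7→v4→v0: 15 + 26 + 7 + 28 + 5 = 81
Shortest: 6.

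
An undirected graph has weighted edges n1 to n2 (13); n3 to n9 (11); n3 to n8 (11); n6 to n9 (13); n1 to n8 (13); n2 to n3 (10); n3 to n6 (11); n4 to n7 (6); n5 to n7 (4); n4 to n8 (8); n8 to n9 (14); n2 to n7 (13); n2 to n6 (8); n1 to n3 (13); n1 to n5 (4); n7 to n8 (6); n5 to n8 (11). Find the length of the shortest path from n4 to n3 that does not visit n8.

Comparing a few candidate routes:
n4 -> n7 -> n5 -> n1 -> n3: 6 + 4 + 4 + 13 = 27
n4 -> n7 -> n5 -> n1 -> n2 -> n3: 6 + 4 + 4 + 13 + 10 = 37
n4 -> n7 -> n2 -> n3: 6 + 13 + 10 = 29
Best route has total 27.

27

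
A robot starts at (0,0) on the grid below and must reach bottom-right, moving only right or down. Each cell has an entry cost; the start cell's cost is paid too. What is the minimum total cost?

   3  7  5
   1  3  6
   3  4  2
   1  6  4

17

Take (0,0) -> (1,0) -> (1,1) -> (2,1) -> (2,2) -> (3,2) for a total of 3 + 1 + 3 + 4 + 2 + 4 = 17.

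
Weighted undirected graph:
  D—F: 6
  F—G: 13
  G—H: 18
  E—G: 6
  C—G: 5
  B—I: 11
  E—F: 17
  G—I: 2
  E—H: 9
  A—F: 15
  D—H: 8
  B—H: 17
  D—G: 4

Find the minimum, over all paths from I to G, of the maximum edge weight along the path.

2

Some routes from I to G:
I → G: max(2) = 2
I → B → H → D → F → E → G: max(11, 17, 8, 6, 17, 6) = 17
I → B → H → D → F → G: max(11, 17, 8, 6, 13) = 17
I → B → H → D → G: max(11, 17, 8, 4) = 17
Best route has worst link 2.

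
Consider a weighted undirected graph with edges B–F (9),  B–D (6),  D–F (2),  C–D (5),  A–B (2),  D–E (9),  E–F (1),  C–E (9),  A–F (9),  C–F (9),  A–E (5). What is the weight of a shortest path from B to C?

11

A few of the B→C routes:
B→F→D→C: 9 + 2 + 5 = 16
B→A→E→F→D→C: 2 + 5 + 1 + 2 + 5 = 15
B→D→C: 6 + 5 = 11
Shortest: 11.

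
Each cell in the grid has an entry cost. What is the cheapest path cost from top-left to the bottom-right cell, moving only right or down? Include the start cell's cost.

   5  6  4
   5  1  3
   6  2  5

Take (0,0) (1,0) (1,1) (2,1) (2,2) for a total of 5 + 5 + 1 + 2 + 5 = 18.

18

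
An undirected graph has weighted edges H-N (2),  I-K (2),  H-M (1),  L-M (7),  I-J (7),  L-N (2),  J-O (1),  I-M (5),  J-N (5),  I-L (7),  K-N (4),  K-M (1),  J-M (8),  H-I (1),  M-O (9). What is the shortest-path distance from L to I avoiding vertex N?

Candidate routes:
L → M → H → I: 7 + 1 + 1 = 9
L → M → I: 7 + 5 = 12
L → M → J → I: 7 + 8 + 7 = 22
L → M → O → J → I: 7 + 9 + 1 + 7 = 24
L → I: 7
L → M → K → I: 7 + 1 + 2 = 10
Best route has total 7.

7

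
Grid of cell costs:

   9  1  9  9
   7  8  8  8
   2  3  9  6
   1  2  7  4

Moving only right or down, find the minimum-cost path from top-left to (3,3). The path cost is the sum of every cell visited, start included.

Best path: (0,0) -> (1,0) -> (2,0) -> (3,0) -> (3,1) -> (3,2) -> (3,3)
Cost: 9 + 7 + 2 + 1 + 2 + 7 + 4 = 32
(Top row then right column would cost 46.)

32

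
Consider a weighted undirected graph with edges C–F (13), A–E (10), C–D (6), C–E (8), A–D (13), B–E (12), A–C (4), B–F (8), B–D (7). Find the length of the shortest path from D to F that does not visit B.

19

Candidate routes:
D-A-C-F: 13 + 4 + 13 = 30
D-C-F: 6 + 13 = 19
D-A-E-C-F: 13 + 10 + 8 + 13 = 44
Best route has total 19.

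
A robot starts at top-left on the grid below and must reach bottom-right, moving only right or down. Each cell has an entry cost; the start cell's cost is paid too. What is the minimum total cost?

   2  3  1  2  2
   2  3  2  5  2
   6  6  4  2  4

16

One optimal route is [0,0] -> [0,1] -> [0,2] -> [0,3] -> [0,4] -> [1,4] -> [2,4].
Its cost is 2 + 3 + 1 + 2 + 2 + 2 + 4 = 16.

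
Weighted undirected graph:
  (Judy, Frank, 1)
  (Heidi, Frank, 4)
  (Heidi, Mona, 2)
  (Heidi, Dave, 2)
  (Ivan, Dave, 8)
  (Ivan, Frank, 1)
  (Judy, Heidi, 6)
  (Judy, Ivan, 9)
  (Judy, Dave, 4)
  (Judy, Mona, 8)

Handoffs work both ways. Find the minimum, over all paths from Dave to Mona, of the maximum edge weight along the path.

Comparing a few candidate routes:
Dave→Judy→Heidi→Mona: max(4, 6, 2) = 6
Dave→Judy→Frank→Heidi→Mona: max(4, 1, 4, 2) = 4
Dave→Heidi→Mona: max(2, 2) = 2
The minimum achievable maximum is 2.

2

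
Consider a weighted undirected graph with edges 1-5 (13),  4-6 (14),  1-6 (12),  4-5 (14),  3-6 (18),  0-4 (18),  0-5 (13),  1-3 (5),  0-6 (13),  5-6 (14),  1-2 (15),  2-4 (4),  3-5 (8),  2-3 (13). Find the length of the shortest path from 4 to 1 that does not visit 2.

Comparing a few candidate routes:
4 - 6 - 1: 14 + 12 = 26
4 - 5 - 1: 14 + 13 = 27
4 - 5 - 6 - 1: 14 + 14 + 12 = 40
4 - 6 - 3 - 1: 14 + 18 + 5 = 37
4 - 5 - 3 - 1: 14 + 8 + 5 = 27
Shortest: 26.

26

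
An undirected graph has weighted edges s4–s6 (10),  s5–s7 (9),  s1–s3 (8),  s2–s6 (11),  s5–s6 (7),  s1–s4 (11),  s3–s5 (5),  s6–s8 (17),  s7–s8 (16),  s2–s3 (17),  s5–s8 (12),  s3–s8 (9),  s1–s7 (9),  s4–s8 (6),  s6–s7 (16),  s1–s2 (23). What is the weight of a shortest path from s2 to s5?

18

Some routes from s2 to s5:
s2→s6→s5: 11 + 7 = 18
s2→s3→s5: 17 + 5 = 22
s2→s1→s3→s5: 23 + 8 + 5 = 36
Best route has total 18.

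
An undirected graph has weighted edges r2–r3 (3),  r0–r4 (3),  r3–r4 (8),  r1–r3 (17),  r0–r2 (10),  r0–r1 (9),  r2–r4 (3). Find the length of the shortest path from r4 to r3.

Comparing a few candidate routes:
r4→r0→r2→r3: 3 + 10 + 3 = 16
r4→r2→r3: 3 + 3 = 6
r4→r0→r1→r3: 3 + 9 + 17 = 29
r4→r3: 8
Best route has total 6.

6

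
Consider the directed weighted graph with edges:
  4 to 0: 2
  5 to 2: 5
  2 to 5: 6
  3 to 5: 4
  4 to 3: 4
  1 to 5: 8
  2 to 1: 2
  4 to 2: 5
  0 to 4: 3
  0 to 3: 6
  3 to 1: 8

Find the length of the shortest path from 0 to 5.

10

Comparing a few candidate routes:
0 -> 4 -> 2 -> 1 -> 5: 3 + 5 + 2 + 8 = 18
0 -> 3 -> 5: 6 + 4 = 10
0 -> 4 -> 3 -> 5: 3 + 4 + 4 = 11
0 -> 4 -> 2 -> 5: 3 + 5 + 6 = 14
Shortest: 10.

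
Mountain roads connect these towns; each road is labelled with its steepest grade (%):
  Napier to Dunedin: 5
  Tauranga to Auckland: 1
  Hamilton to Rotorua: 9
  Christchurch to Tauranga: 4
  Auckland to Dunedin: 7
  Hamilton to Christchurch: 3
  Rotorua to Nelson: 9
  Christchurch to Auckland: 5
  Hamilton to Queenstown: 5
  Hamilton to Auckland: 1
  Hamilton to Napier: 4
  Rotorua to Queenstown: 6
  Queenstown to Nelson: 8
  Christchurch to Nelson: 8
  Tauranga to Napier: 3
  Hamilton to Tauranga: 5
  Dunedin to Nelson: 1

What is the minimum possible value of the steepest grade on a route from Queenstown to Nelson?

5

Checking several routes:
Queenstown → Hamilton → Napier → Dunedin → Nelson: max(5, 4, 5, 1) = 5
Queenstown → Hamilton → Christchurch → Auckland → Tauranga → Napier → Dunedin → Nelson: max(5, 3, 5, 1, 3, 5, 1) = 5
Queenstown → Hamilton → Auckland → Tauranga → Napier → Dunedin → Nelson: max(5, 1, 1, 3, 5, 1) = 5
Queenstown → Hamilton → Auckland → Christchurch → Tauranga → Napier → Dunedin → Nelson: max(5, 1, 5, 4, 3, 5, 1) = 5
Queenstown → Hamilton → Christchurch → Tauranga → Napier → Dunedin → Nelson: max(5, 3, 4, 3, 5, 1) = 5
The minimum achievable maximum is 5%.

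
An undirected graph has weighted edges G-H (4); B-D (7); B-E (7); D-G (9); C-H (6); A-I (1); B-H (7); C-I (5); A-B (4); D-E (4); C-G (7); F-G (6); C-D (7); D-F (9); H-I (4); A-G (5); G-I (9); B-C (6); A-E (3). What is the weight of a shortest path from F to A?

11

Comparing a few candidate routes:
F - G - C - I - A: 6 + 7 + 5 + 1 = 19
F - G - A: 6 + 5 = 11
F - G - H - I - A: 6 + 4 + 4 + 1 = 15
F - G - I - A: 6 + 9 + 1 = 16
F - D - E - A: 9 + 4 + 3 = 16
Shortest: 11.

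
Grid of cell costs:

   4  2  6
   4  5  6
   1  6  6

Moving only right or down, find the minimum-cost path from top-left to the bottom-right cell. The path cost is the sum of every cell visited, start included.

Cheapest: r0c0 → r1c0 → r2c0 → r2c1 → r2c2
  4 + 4 + 1 + 6 + 6 = 21
(Top row then right column would cost 24.)

21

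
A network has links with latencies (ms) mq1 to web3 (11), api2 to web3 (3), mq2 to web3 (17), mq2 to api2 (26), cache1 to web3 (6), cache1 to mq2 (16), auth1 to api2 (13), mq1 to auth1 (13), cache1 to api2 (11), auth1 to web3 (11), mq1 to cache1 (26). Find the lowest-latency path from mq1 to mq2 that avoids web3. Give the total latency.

A few of the mq1→mq2 routes:
mq1-auth1-api2-cache1-mq2: 13 + 13 + 11 + 16 = 53
mq1-auth1-api2-mq2: 13 + 13 + 26 = 52
mq1-cache1-mq2: 26 + 16 = 42
Shortest: 42 ms.

42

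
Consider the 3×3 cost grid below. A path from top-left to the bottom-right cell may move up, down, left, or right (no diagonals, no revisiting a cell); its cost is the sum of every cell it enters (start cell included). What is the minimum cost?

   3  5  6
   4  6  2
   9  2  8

23

Path r0c0→r1c0→r1c1→r1c2→r2c2: 3 + 4 + 6 + 2 + 8 = 23.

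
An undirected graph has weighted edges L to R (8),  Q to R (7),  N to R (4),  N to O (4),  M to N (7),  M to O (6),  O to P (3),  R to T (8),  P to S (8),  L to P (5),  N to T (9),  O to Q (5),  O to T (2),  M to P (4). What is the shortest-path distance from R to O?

8

Some routes from R to O:
R → N → O: 4 + 4 = 8
R → T → O: 8 + 2 = 10
R → Q → O: 7 + 5 = 12
R → N → T → O: 4 + 9 + 2 = 15
Shortest: 8.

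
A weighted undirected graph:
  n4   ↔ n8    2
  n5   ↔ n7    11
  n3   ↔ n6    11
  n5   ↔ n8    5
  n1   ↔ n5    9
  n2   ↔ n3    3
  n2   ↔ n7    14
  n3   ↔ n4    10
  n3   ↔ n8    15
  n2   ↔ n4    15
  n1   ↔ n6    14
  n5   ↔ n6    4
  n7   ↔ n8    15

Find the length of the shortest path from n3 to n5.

A few of the n3→n5 routes:
n3 -> n8 -> n5: 15 + 5 = 20
n3 -> n6 -> n5: 11 + 4 = 15
n3 -> n4 -> n8 -> n5: 10 + 2 + 5 = 17
Shortest: 15.

15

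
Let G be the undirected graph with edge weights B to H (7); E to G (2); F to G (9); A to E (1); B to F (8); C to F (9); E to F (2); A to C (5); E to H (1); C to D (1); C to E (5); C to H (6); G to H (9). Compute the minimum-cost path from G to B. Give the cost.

10

A few of the G→B routes:
G - F - E - H - B: 9 + 2 + 1 + 7 = 19
G - H - B: 9 + 7 = 16
G - E - C - H - B: 2 + 5 + 6 + 7 = 20
G - F - B: 9 + 8 = 17
G - E - F - B: 2 + 2 + 8 = 12
G - E - H - B: 2 + 1 + 7 = 10
Best route has total 10.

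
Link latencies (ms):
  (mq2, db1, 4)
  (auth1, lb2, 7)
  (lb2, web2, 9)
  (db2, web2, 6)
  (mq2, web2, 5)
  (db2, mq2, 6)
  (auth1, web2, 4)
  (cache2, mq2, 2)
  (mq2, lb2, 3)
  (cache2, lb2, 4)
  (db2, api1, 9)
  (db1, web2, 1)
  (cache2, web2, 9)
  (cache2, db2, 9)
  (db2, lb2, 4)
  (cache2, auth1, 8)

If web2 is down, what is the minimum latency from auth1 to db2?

Checking several routes:
auth1 - cache2 - lb2 - db2: 8 + 4 + 4 = 16
auth1 - lb2 - mq2 - db2: 7 + 3 + 6 = 16
auth1 - cache2 - mq2 - lb2 - db2: 8 + 2 + 3 + 4 = 17
auth1 - cache2 - mq2 - db2: 8 + 2 + 6 = 16
auth1 - lb2 - db2: 7 + 4 = 11
auth1 - cache2 - db2: 8 + 9 = 17
Shortest: 11 ms.

11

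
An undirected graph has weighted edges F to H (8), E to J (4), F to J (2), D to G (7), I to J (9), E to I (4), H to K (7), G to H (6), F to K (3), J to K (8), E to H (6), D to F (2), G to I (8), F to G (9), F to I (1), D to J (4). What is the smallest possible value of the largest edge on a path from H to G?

Comparing a few candidate routes:
H -> G: max(6) = 6
H -> E -> J -> F -> D -> G: max(6, 4, 2, 2, 7) = 7
H -> E -> I -> F -> J -> D -> G: max(6, 4, 1, 2, 4, 7) = 7
H -> E -> J -> D -> G: max(6, 4, 4, 7) = 7
H -> E -> I -> F -> D -> G: max(6, 4, 1, 2, 7) = 7
Smallest bottleneck: 6.

6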